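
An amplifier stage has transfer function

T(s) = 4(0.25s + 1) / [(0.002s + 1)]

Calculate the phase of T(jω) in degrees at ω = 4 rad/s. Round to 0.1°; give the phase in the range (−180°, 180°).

44.5°

At ω = 4 rad/s:
zero (1 + j4·0.25) = 1 + j1 → |·| ≈ 1.4142, ∠ ≈ 45.00°
pole (1 + j4·0.002) = 1 + j0.008 → |·| ≈ 1, ∠ ≈ 0.46°
∠T = (45.00°) − (0.46°) = 44.54°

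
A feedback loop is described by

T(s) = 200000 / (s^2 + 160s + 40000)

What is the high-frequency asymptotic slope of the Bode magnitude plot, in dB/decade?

Each pole contributes −20 dB/decade at high frequency; each zero contributes +20 dB/decade.
Net: 0 zero(s) − 2 pole(s) → -40 dB/decade.

-40 dB/decade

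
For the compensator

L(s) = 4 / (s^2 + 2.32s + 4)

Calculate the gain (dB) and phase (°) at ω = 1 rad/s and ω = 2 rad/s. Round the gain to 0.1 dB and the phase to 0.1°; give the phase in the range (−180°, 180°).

ω = 1: 0.5 dB, -37.7°; ω = 2: -1.3 dB, -90.0°

At s = jω = j1:
quadratic: (j1)² + 2.32·j1 + 4 = 3 + j2.32 → |·| ≈ 3.7924, ∠ ≈ 37.72°
|L| = 4 / 3.7924 ≈ 1.0547
Gain = 20 log₁₀(1.0547) ≈ 0.46 dB
∠L = 0.00° − 37.72° = -37.72°

At s = jω = j2:
quadratic: (j2)² + 2.32·j2 + 4 = 0 + j4.64 → |·| ≈ 4.64, ∠ ≈ 90.00°
|L| = 4 / 4.64 ≈ 0.86207
Gain = 20 log₁₀(0.86207) ≈ -1.29 dB
∠L = 0.00° − 90.00° = -90.00°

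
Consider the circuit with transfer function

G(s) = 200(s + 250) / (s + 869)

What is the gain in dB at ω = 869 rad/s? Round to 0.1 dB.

43.4 dB

At s = jω = j869:
zero (s+250): 250 + j869 → |·| = √(250²+869²) = √817661 ≈ 904.25, ∠ = arctan(869/250) ≈ 73.95°
pole (s+869): 869 + j869 → |·| = √(869²+869²) = √1510322 ≈ 1229, ∠ = arctan(869/869) ≈ 45.00°
|G| = 200 · 904.25 / 1229 ≈ 147.15
Gain = 20 log₁₀(147.15) ≈ 43.36 dB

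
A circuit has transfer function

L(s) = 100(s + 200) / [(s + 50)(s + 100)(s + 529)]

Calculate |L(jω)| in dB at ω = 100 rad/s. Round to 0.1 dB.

-51.6 dB

At s = jω = j100:
zero (s+200): 200 + j100 → |·| = √(200²+100²) = √50000 ≈ 223.61, ∠ = arctan(100/200) ≈ 26.57°
pole (s+50): 50 + j100 → |·| = √(50²+100²) = √12500 ≈ 111.8, ∠ = arctan(100/50) ≈ 63.43°
pole (s+100): 100 + j100 → |·| = √(100²+100²) = √20000 ≈ 141.42, ∠ = arctan(100/100) ≈ 45.00°
pole (s+529): 529 + j100 → |·| = √(529²+100²) = √289841 ≈ 538.37, ∠ = arctan(100/529) ≈ 10.70°
|L| = 100 · 223.61 / 8.512e+06 ≈ 0.002627
Gain = 20 log₁₀(0.002627) ≈ -51.61 dB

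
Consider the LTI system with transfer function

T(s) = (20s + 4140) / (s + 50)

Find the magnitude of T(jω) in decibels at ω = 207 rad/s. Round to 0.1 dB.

Substitute s = j207:
Numerator: 20(j207) + 4140 = 4140 + j4140
Denominator: (j207) + 50 = 50 + j207
|N| = √(4140² + 4140²) ≈ 5854.8, ∠N ≈ 45.00°
|D| = √(50² + 207²) ≈ 212.95, ∠D ≈ 76.42°
|T| = 5854.8 / 212.95 ≈ 27.494
Gain = 20 log₁₀(27.494) ≈ 28.78 dB

28.8 dB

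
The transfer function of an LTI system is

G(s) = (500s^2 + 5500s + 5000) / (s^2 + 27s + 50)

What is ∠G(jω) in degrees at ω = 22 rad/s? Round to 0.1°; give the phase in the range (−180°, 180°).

Substitute s = j22:
Numerator: 500(j22)^2 + 5500(j22) + 5000 = -237000 + j121000
Denominator: (j22)^2 + 27(j22) + 50 = -434 + j594
|N| = √(237000² + 121000²) ≈ 2.661e+05, ∠N ≈ 152.95°
|D| = √(434² + 594²) ≈ 735.66, ∠D ≈ 126.15°
∠G = 152.95° − 126.15° = 26.80°

26.8°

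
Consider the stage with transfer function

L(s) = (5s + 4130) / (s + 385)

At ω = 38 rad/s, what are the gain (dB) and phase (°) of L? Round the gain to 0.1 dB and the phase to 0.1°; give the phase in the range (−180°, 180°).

20.6 dB, -3.0°

Substitute s = j38:
Numerator: 5(j38) + 4130 = 4130 + j190
Denominator: (j38) + 385 = 385 + j38
|N| = √(4130² + 190²) ≈ 4134.4, ∠N ≈ 2.63°
|D| = √(385² + 38²) ≈ 386.87, ∠D ≈ 5.64°
|L| = 4134.4 / 386.87 ≈ 10.687
Gain = 20 log₁₀(10.687) ≈ 20.58 dB
∠L = 2.63° − 5.64° = -3.01°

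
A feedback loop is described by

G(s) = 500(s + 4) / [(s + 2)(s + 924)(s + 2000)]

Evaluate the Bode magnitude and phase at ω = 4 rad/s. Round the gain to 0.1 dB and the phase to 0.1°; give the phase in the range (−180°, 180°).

At s = jω = j4:
zero (s+4): 4 + j4 → |·| = √(4²+4²) = √32 ≈ 5.6569, ∠ = arctan(4/4) ≈ 45.00°
pole (s+2): 2 + j4 → |·| = √(2²+4²) = √20 ≈ 4.4721, ∠ = arctan(4/2) ≈ 63.43°
pole (s+924): 924 + j4 → |·| = √(924²+4²) = √853792 ≈ 924.01, ∠ = arctan(4/924) ≈ 0.25°
pole (s+2000): 2000 + j4 → |·| = √(2000²+4²) = √4000016 ≈ 2000, ∠ = arctan(4/2000) ≈ 0.11°
|G| = 500 · 5.6569 / 8.2645e+06 ≈ 0.00034224
Gain = 20 log₁₀(0.00034224) ≈ -69.31 dB
∠G = 45.00° − 63.79° = -18.79°

-69.3 dB, -18.8°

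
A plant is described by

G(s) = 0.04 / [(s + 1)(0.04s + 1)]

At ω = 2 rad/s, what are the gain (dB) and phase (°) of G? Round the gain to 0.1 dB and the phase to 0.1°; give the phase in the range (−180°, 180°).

At ω = 2 rad/s:
pole (1 + j2·1) = 1 + j2 → |·| ≈ 2.2361, ∠ ≈ 63.43°
pole (1 + j2·0.04) = 1 + j0.08 → |·| ≈ 1.0032, ∠ ≈ 4.57°
|G| = 0.04 · 1 / (2.2361 · 1.0032) ≈ 0.017831
Gain = 20 log₁₀(0.017831) ≈ -34.98 dB
∠G = (0°) − (63.43° + 4.57°) = -68.00°

-35.0 dB, -68.0°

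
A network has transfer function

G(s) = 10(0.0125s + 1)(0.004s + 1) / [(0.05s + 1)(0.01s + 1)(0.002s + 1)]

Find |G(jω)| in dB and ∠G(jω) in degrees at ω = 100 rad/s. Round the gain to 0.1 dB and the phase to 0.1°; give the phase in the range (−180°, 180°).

At ω = 100 rad/s:
zero (1 + j100·0.0125) = 1 + j1.25 → |·| ≈ 1.6008, ∠ ≈ 51.34°
zero (1 + j100·0.004) = 1 + j0.4 → |·| ≈ 1.077, ∠ ≈ 21.80°
pole (1 + j100·0.05) = 1 + j5 → |·| ≈ 5.099, ∠ ≈ 78.69°
pole (1 + j100·0.01) = 1 + j1 → |·| ≈ 1.4142, ∠ ≈ 45.00°
pole (1 + j100·0.002) = 1 + j0.2 → |·| ≈ 1.0198, ∠ ≈ 11.31°
|G| = 10 · 1.6008 · 1.077 / (5.099 · 1.4142 · 1.0198) ≈ 2.3445
Gain = 20 log₁₀(2.3445) ≈ 7.40 dB
∠G = (51.34° + 21.80°) − (78.69° + 45.00° + 11.31°) = -61.86°

7.4 dB, -61.9°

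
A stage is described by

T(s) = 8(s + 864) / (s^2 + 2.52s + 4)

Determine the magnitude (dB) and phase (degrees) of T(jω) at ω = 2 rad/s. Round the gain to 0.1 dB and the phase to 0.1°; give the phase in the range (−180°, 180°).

At s = jω = j2:
zero (s+864): 864 + j2 → |·| = √(864²+2²) = √746500 ≈ 864, ∠ = arctan(2/864) ≈ 0.13°
quadratic: (j2)² + 2.52·j2 + 4 = 0 + j5.04 → |·| ≈ 5.04, ∠ ≈ 90.00°
|T| = 8 · 864 / 5.04 ≈ 1371.4
Gain = 20 log₁₀(1371.4) ≈ 62.74 dB
∠T = 0.13° − 90.00° = -89.87°

62.7 dB, -89.9°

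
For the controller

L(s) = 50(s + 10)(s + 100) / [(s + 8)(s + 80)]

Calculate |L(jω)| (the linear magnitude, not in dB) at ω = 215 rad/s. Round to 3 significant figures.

At s = jω = j215:
zero (s+10): 10 + j215 → |·| = √(10²+215²) = √46325 ≈ 215.23, ∠ = arctan(215/10) ≈ 87.34°
zero (s+100): 100 + j215 → |·| = √(100²+215²) = √56225 ≈ 237.12, ∠ = arctan(215/100) ≈ 65.06°
pole (s+8): 8 + j215 → |·| = √(8²+215²) = √46289 ≈ 215.15, ∠ = arctan(215/8) ≈ 87.87°
pole (s+80): 80 + j215 → |·| = √(80²+215²) = √52625 ≈ 229.4, ∠ = arctan(215/80) ≈ 69.59°
|L| = 50 · 51035 / 49355 ≈ 51.702

51.7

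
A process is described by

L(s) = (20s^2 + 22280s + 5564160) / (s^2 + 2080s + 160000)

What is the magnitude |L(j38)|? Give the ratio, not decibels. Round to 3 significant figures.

31.6

Substitute s = j38:
Numerator: 20(j38)^2 + 22280(j38) + 5564160 = 5535280 + j846640
Denominator: (j38)^2 + 2080(j38) + 160000 = 158556 + j79040
|N| = √(5535280² + 846640²) ≈ 5.5997e+06, ∠N ≈ 8.70°
|D| = √(158556² + 79040²) ≈ 1.7716e+05, ∠D ≈ 26.50°
|L| = 5.5997e+06 / 1.7716e+05 ≈ 31.608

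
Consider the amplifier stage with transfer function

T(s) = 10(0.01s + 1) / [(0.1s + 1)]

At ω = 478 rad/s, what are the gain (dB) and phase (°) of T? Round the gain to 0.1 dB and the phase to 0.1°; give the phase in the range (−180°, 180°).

At ω = 478 rad/s:
zero (1 + j478·0.01) = 1 + j4.78 → |·| ≈ 4.8835, ∠ ≈ 78.18°
pole (1 + j478·0.1) = 1 + j47.8 → |·| ≈ 47.81, ∠ ≈ 88.80°
|T| = 10 · 4.8835 / (47.81) ≈ 1.0214
Gain = 20 log₁₀(1.0214) ≈ 0.18 dB
∠T = (78.18°) − (88.80°) = -10.62°

0.2 dB, -10.6°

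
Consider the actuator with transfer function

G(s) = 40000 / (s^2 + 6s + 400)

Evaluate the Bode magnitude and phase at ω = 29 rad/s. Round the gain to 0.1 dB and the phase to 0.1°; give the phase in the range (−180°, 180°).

38.5 dB, -158.5°

At s = jω = j29:
quadratic: (j29)² + 6·j29 + 400 = -441 + j174 → |·| ≈ 474.09, ∠ ≈ 158.47°
|G| = 40000 / 474.09 ≈ 84.372
Gain = 20 log₁₀(84.372) ≈ 38.52 dB
∠G = 0.00° − 158.47° = -158.47°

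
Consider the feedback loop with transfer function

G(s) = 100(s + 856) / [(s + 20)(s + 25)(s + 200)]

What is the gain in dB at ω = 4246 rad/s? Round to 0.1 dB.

-105.0 dB

At s = jω = j4246:
zero (s+856): 856 + j4246 → |·| = √(856²+4246²) = √18761252 ≈ 4331.4, ∠ = arctan(4246/856) ≈ 78.60°
pole (s+20): 20 + j4246 → |·| = √(20²+4246²) = √18028916 ≈ 4246, ∠ = arctan(4246/20) ≈ 89.73°
pole (s+25): 25 + j4246 → |·| = √(25²+4246²) = √18029141 ≈ 4246.1, ∠ = arctan(4246/25) ≈ 89.66°
pole (s+200): 200 + j4246 → |·| = √(200²+4246²) = √18068516 ≈ 4250.7, ∠ = arctan(4246/200) ≈ 87.30°
|G| = 100 · 4331.4 / 7.6636e+10 ≈ 5.6519e-06
Gain = 20 log₁₀(5.6519e-06) ≈ -104.96 dB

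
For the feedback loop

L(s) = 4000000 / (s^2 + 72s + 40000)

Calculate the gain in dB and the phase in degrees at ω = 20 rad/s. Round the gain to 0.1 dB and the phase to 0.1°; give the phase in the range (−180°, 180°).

40.1 dB, -2.1°

At s = jω = j20:
quadratic: (j20)² + 72·j20 + 40000 = 39600 + j1440 → |·| ≈ 39626, ∠ ≈ 2.08°
|L| = 4000000 / 39626 ≈ 100.94
Gain = 20 log₁₀(100.94) ≈ 40.08 dB
∠L = 0.00° − 2.08° = -2.08°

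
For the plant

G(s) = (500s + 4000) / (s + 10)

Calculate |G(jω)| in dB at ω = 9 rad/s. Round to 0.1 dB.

Substitute s = j9:
Numerator: 500(j9) + 4000 = 4000 + j4500
Denominator: (j9) + 10 = 10 + j9
|N| = √(4000² + 4500²) ≈ 6020.8, ∠N ≈ 48.37°
|D| = √(10² + 9²) ≈ 13.454, ∠D ≈ 41.99°
|G| = 6020.8 / 13.454 ≈ 447.51
Gain = 20 log₁₀(447.51) ≈ 53.02 dB

53.0 dB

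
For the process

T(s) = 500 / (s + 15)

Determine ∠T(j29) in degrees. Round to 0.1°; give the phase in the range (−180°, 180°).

Substitute s = j29:
Numerator: 500 = 500 + j0
Denominator: (j29) + 15 = 15 + j29
|N| = √(500² + 0²) ≈ 500, ∠N ≈ 0.00°
|D| = √(15² + 29²) ≈ 32.65, ∠D ≈ 62.65°
∠T = 0.00° − 62.65° = -62.65°

-62.7°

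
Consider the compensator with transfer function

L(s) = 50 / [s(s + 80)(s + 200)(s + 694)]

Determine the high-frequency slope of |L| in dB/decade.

-80 dB/decade

Each pole contributes −20 dB/decade at high frequency; each zero contributes +20 dB/decade.
Net: 0 zero(s) − 4 pole(s) → -80 dB/decade.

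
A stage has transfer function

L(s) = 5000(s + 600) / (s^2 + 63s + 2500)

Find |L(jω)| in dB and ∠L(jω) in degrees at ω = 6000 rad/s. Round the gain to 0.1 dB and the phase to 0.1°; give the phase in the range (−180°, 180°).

-1.5 dB, -95.1°

At s = jω = j6000:
zero (s+600): 600 + j6000 → |·| = √(600²+6000²) = √36360000 ≈ 6029.9, ∠ = arctan(6000/600) ≈ 84.29°
quadratic: (j6000)² + 63·j6000 + 2500 = -35997500 + j378000 → |·| ≈ 3.5999e+07, ∠ ≈ 179.40°
|L| = 5000 · 6029.9 / 3.5999e+07 ≈ 0.83751
Gain = 20 log₁₀(0.83751) ≈ -1.54 dB
∠L = 84.29° − 179.40° = -95.11°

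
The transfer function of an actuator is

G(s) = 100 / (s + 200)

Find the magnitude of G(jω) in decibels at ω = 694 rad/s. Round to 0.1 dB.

-17.2 dB

Substitute s = j694:
Numerator: 100 = 100 + j0
Denominator: (j694) + 200 = 200 + j694
|N| = √(100² + 0²) ≈ 100, ∠N ≈ 0.00°
|D| = √(200² + 694²) ≈ 722.24, ∠D ≈ 73.92°
|G| = 100 / 722.24 ≈ 0.13846
Gain = 20 log₁₀(0.13846) ≈ -17.17 dB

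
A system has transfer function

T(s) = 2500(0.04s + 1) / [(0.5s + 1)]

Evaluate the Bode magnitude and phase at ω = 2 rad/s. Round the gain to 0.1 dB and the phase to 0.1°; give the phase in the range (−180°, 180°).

65.0 dB, -40.4°

At ω = 2 rad/s:
zero (1 + j2·0.04) = 1 + j0.08 → |·| ≈ 1.0032, ∠ ≈ 4.57°
pole (1 + j2·0.5) = 1 + j1 → |·| ≈ 1.4142, ∠ ≈ 45.00°
|T| = 2500 · 1.0032 / (1.4142) ≈ 1773.4
Gain = 20 log₁₀(1773.4) ≈ 64.98 dB
∠T = (4.57°) − (45.00°) = -40.43°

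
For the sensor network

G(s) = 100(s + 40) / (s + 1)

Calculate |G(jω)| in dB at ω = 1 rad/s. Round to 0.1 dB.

69.0 dB

At s = jω = j1:
zero (s+40): 40 + j1 → |·| = √(40²+1²) = √1601 ≈ 40.012, ∠ = arctan(1/40) ≈ 1.43°
pole (s+1): 1 + j1 → |·| = √(1²+1²) = √2 ≈ 1.4142, ∠ = arctan(1/1) ≈ 45.00°
|G| = 100 · 40.012 / 1.4142 ≈ 2829.3
Gain = 20 log₁₀(2829.3) ≈ 69.03 dB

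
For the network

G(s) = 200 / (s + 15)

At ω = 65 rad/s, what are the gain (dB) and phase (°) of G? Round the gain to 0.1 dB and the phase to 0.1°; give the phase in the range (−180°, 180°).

Substitute s = j65:
Numerator: 200 = 200 + j0
Denominator: (j65) + 15 = 15 + j65
|N| = √(200² + 0²) ≈ 200, ∠N ≈ 0.00°
|D| = √(15² + 65²) ≈ 66.708, ∠D ≈ 77.01°
|G| = 200 / 66.708 ≈ 2.9981
Gain = 20 log₁₀(2.9981) ≈ 9.54 dB
∠G = 0.00° − 77.01° = -77.01°

9.5 dB, -77.0°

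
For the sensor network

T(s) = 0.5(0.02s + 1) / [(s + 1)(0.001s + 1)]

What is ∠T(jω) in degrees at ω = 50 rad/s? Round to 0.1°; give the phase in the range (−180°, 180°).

At ω = 50 rad/s:
zero (1 + j50·0.02) = 1 + j1 → |·| ≈ 1.4142, ∠ ≈ 45.00°
pole (1 + j50·1) = 1 + j50 → |·| ≈ 50.01, ∠ ≈ 88.85°
pole (1 + j50·0.001) = 1 + j0.05 → |·| ≈ 1.0012, ∠ ≈ 2.86°
∠T = (45.00°) − (88.85° + 2.86°) = -46.71°

-46.7°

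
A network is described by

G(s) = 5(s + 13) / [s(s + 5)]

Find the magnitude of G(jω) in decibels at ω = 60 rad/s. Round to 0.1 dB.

-21.4 dB

At s = jω = j60:
zero (s+13): 13 + j60 → |·| = √(13²+60²) = √3769 ≈ 61.392, ∠ = arctan(60/13) ≈ 77.77°
pole (s+5): 5 + j60 → |·| = √(5²+60²) = √3625 ≈ 60.208, ∠ = arctan(60/5) ≈ 85.24°
pole at origin: |s| = 60, ∠ = 90.00° (in denominator)
|G| = 5 · 61.392 / 3612.5 ≈ 0.084972
Gain = 20 log₁₀(0.084972) ≈ -21.41 dB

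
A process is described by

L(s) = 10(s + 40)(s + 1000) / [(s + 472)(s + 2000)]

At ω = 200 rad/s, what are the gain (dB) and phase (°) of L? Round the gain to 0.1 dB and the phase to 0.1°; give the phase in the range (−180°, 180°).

At s = jω = j200:
zero (s+40): 40 + j200 → |·| = √(40²+200²) = √41600 ≈ 203.96, ∠ = arctan(200/40) ≈ 78.69°
zero (s+1000): 1000 + j200 → |·| = √(1000²+200²) = √1040000 ≈ 1019.8, ∠ = arctan(200/1000) ≈ 11.31°
pole (s+472): 472 + j200 → |·| = √(472²+200²) = √262784 ≈ 512.62, ∠ = arctan(200/472) ≈ 22.96°
pole (s+2000): 2000 + j200 → |·| = √(2000²+200²) = √4040000 ≈ 2010, ∠ = arctan(200/2000) ≈ 5.71°
|L| = 10 · 2.08e+05 / 1.0304e+06 ≈ 2.0186
Gain = 20 log₁₀(2.0186) ≈ 6.10 dB
∠L = 90.00° − 28.67° = 61.33°

6.1 dB, 61.3°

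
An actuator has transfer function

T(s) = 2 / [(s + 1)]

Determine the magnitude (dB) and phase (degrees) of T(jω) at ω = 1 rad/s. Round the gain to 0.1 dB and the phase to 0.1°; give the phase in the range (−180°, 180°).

At ω = 1 rad/s:
pole (1 + j1·1) = 1 + j1 → |·| ≈ 1.4142, ∠ ≈ 45.00°
|T| = 2 · 1 / (1.4142) ≈ 1.4142
Gain = 20 log₁₀(1.4142) ≈ 3.01 dB
∠T = (0°) − (45.00°) = -45.00°

3.0 dB, -45.0°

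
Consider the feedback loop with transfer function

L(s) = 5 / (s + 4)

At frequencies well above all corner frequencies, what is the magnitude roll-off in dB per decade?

Each pole contributes −20 dB/decade at high frequency; each zero contributes +20 dB/decade.
Net: 0 zero(s) − 1 pole(s) → -20 dB/decade.

-20 dB/decade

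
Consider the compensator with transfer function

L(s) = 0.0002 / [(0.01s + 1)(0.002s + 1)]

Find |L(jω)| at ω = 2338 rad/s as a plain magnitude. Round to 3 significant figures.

At ω = 2338 rad/s:
pole (1 + j2338·0.01) = 1 + j23.38 → |·| ≈ 23.401, ∠ ≈ 87.55°
pole (1 + j2338·0.002) = 1 + j4.676 → |·| ≈ 4.7817, ∠ ≈ 77.93°
|L| = 0.0002 · 1 / (23.401 · 4.7817) ≈ 1.7874e-06

1.79e-06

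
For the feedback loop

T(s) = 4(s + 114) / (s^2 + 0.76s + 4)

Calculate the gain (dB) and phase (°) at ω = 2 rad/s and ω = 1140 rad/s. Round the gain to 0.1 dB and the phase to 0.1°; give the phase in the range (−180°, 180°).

At s = jω = j2:
zero (s+114): 114 + j2 → |·| = √(114²+2²) = √13000 ≈ 114.02, ∠ = arctan(2/114) ≈ 1.01°
quadratic: (j2)² + 0.76·j2 + 4 = 0 + j1.52 → |·| ≈ 1.52, ∠ ≈ 90.00°
|T| = 4 · 114.02 / 1.52 ≈ 300.05
Gain = 20 log₁₀(300.05) ≈ 49.54 dB
∠T = 1.01° − 90.00° = -88.99°

At s = jω = j1140:
zero (s+114): 114 + j1140 → |·| = √(114²+1140²) = √1312596 ≈ 1145.7, ∠ = arctan(1140/114) ≈ 84.29°
quadratic: (j1140)² + 0.76·j1140 + 4 = -1299596 + j866.4 → |·| ≈ 1.2996e+06, ∠ ≈ 179.96°
|T| = 4 · 1145.7 / 1.2996e+06 ≈ 0.0035263
Gain = 20 log₁₀(0.0035263) ≈ -49.05 dB
∠T = 84.29° − 179.96° = -95.67°

ω = 2: 49.5 dB, -89.0°; ω = 1140: -49.1 dB, -95.7°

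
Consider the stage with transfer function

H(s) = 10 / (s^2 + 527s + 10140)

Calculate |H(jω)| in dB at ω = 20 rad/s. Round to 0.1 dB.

Substitute s = j20:
Numerator: 10 = 10 + j0
Denominator: (j20)^2 + 527(j20) + 10140 = 9740 + j10540
|N| = √(10² + 0²) ≈ 10, ∠N ≈ 0.00°
|D| = √(9740² + 10540²) ≈ 14351, ∠D ≈ 47.26°
|H| = 10 / 14351 ≈ 0.00069682
Gain = 20 log₁₀(0.00069682) ≈ -63.14 dB

-63.1 dB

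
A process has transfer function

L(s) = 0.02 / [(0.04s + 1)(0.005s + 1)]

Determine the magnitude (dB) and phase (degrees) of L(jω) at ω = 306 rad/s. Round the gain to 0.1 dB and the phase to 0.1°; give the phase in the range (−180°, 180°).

At ω = 306 rad/s:
pole (1 + j306·0.04) = 1 + j12.24 → |·| ≈ 12.281, ∠ ≈ 85.33°
pole (1 + j306·0.005) = 1 + j1.53 → |·| ≈ 1.8278, ∠ ≈ 56.83°
|L| = 0.02 · 1 / (12.281 · 1.8278) ≈ 0.00089098
Gain = 20 log₁₀(0.00089098) ≈ -61.00 dB
∠L = (0°) − (85.33° + 56.83°) = -142.16°

-61.0 dB, -142.2°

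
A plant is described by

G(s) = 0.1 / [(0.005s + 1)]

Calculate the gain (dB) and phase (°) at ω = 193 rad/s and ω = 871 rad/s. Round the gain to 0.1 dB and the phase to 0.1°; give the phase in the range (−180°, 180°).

ω = 193: -22.9 dB, -44.0°; ω = 871: -33.0 dB, -77.1°

At ω = 193 rad/s:
pole (1 + j193·0.005) = 1 + j0.965 → |·| ≈ 1.3897, ∠ ≈ 43.98°
|G| = 0.1 · 1 / (1.3897) ≈ 0.071958
Gain = 20 log₁₀(0.071958) ≈ -22.86 dB
∠G = (0°) − (43.98°) = -43.98°

At ω = 871 rad/s:
pole (1 + j871·0.005) = 1 + j4.355 → |·| ≈ 4.4683, ∠ ≈ 77.07°
|G| = 0.1 · 1 / (4.4683) ≈ 0.02238
Gain = 20 log₁₀(0.02238) ≈ -33.00 dB
∠G = (0°) − (77.07°) = -77.07°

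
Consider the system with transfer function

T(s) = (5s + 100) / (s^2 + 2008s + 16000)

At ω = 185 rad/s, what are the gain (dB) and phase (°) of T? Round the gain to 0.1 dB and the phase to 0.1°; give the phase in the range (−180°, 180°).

-52.0 dB, -9.0°

Substitute s = j185:
Numerator: 5(j185) + 100 = 100 + j925
Denominator: (j185)^2 + 2008(j185) + 16000 = -18225 + j371480
|N| = √(100² + 925²) ≈ 930.39, ∠N ≈ 83.83°
|D| = √(18225² + 371480²) ≈ 3.7193e+05, ∠D ≈ 92.81°
|T| = 930.39 / 3.7193e+05 ≈ 0.0025015
Gain = 20 log₁₀(0.0025015) ≈ -52.04 dB
∠T = 83.83° − 92.81° = -8.98°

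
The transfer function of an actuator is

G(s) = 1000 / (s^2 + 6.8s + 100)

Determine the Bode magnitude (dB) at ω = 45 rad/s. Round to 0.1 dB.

At s = jω = j45:
quadratic: (j45)² + 6.8·j45 + 100 = -1925 + j306 → |·| ≈ 1949.2, ∠ ≈ 170.97°
|G| = 1000 / 1949.2 ≈ 0.51303
Gain = 20 log₁₀(0.51303) ≈ -5.80 dB

-5.8 dB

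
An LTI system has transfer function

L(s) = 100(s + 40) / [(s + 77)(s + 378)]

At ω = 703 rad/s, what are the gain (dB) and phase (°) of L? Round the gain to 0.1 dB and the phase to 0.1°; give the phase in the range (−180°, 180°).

-18.1 dB, -58.7°

At s = jω = j703:
zero (s+40): 40 + j703 → |·| = √(40²+703²) = √495809 ≈ 704.14, ∠ = arctan(703/40) ≈ 86.74°
pole (s+77): 77 + j703 → |·| = √(77²+703²) = √500138 ≈ 707.2, ∠ = arctan(703/77) ≈ 83.75°
pole (s+378): 378 + j703 → |·| = √(378²+703²) = √637093 ≈ 798.18, ∠ = arctan(703/378) ≈ 61.73°
|L| = 100 · 704.14 / 5.6447e+05 ≈ 0.12474
Gain = 20 log₁₀(0.12474) ≈ -18.08 dB
∠L = 86.74° − 145.48° = -58.74°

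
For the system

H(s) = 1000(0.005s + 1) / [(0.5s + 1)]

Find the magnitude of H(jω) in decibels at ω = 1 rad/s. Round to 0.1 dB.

At ω = 1 rad/s:
zero (1 + j1·0.005) = 1 + j0.005 → |·| ≈ 1, ∠ ≈ 0.29°
pole (1 + j1·0.5) = 1 + j0.5 → |·| ≈ 1.118, ∠ ≈ 26.57°
|H| = 1000 · 1 / (1.118) ≈ 894.45
Gain = 20 log₁₀(894.45) ≈ 59.03 dB

59.0 dB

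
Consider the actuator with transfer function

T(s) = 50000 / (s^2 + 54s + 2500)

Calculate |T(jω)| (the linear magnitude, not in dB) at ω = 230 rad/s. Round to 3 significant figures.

0.963

At s = jω = j230:
quadratic: (j230)² + 54·j230 + 2500 = -50400 + j12420 → |·| ≈ 51908, ∠ ≈ 166.16°
|T| = 50000 / 51908 ≈ 0.96324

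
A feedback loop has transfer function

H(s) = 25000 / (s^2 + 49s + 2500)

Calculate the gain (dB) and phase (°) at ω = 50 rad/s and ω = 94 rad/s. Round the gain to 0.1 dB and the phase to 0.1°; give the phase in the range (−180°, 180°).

ω = 50: 20.2 dB, -90.0°; ω = 94: 10.1 dB, -144.0°

At s = jω = j50:
quadratic: (j50)² + 49·j50 + 2500 = 0 + j2450 → |·| ≈ 2450, ∠ ≈ 90.00°
|H| = 25000 / 2450 ≈ 10.204
Gain = 20 log₁₀(10.204) ≈ 20.18 dB
∠H = 0.00° − 90.00° = -90.00°

At s = jω = j94:
quadratic: (j94)² + 49·j94 + 2500 = -6336 + j4606 → |·| ≈ 7833.3, ∠ ≈ 143.98°
|H| = 25000 / 7833.3 ≈ 3.1915
Gain = 20 log₁₀(3.1915) ≈ 10.08 dB
∠H = 0.00° − 143.98° = -143.98°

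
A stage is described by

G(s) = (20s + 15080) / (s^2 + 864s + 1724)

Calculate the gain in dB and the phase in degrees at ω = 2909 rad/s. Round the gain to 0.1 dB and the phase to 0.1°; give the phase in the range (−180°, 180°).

-43.3 dB, -88.0°

Substitute s = j2909:
Numerator: 20(j2909) + 15080 = 15080 + j58180
Denominator: (j2909)^2 + 864(j2909) + 1724 = -8460557 + j2513376
|N| = √(15080² + 58180²) ≈ 60103, ∠N ≈ 75.47°
|D| = √(8460557² + 2513376²) ≈ 8.826e+06, ∠D ≈ 163.45°
|G| = 60103 / 8.826e+06 ≈ 0.0068098
Gain = 20 log₁₀(0.0068098) ≈ -43.34 dB
∠G = 75.47° − 163.45° = -87.98°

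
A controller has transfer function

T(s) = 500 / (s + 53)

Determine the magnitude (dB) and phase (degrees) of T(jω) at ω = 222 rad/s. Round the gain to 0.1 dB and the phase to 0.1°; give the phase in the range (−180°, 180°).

6.8 dB, -76.6°

Substitute s = j222:
Numerator: 500 = 500 + j0
Denominator: (j222) + 53 = 53 + j222
|N| = √(500² + 0²) ≈ 500, ∠N ≈ 0.00°
|D| = √(53² + 222²) ≈ 228.24, ∠D ≈ 76.57°
|T| = 500 / 228.24 ≈ 2.1907
Gain = 20 log₁₀(2.1907) ≈ 6.81 dB
∠T = 0.00° − 76.57° = -76.57°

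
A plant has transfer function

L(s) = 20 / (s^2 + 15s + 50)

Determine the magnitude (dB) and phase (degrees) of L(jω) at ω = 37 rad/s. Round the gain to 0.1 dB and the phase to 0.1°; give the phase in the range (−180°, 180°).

-37.1 dB, -157.2°

Substitute s = j37:
Numerator: 20 = 20 + j0
Denominator: (j37)^2 + 15(j37) + 50 = -1319 + j555
|N| = √(20² + 0²) ≈ 20, ∠N ≈ 0.00°
|D| = √(1319² + 555²) ≈ 1431, ∠D ≈ 157.18°
|L| = 20 / 1431 ≈ 0.013976
Gain = 20 log₁₀(0.013976) ≈ -37.09 dB
∠L = 0.00° − 157.18° = -157.18°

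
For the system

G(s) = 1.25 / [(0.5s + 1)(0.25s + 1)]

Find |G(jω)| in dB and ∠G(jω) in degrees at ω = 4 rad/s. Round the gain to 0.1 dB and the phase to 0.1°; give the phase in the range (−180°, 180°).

-8.1 dB, -108.4°

At ω = 4 rad/s:
pole (1 + j4·0.5) = 1 + j2 → |·| ≈ 2.2361, ∠ ≈ 63.43°
pole (1 + j4·0.25) = 1 + j1 → |·| ≈ 1.4142, ∠ ≈ 45.00°
|G| = 1.25 · 1 / (2.2361 · 1.4142) ≈ 0.39528
Gain = 20 log₁₀(0.39528) ≈ -8.06 dB
∠G = (0°) − (63.43° + 45.00°) = -108.43°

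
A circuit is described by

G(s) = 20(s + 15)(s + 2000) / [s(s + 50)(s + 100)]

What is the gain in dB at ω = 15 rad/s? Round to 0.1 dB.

20.6 dB

At s = jω = j15:
zero (s+15): 15 + j15 → |·| = √(15²+15²) = √450 ≈ 21.213, ∠ = arctan(15/15) ≈ 45.00°
zero (s+2000): 2000 + j15 → |·| = √(2000²+15²) = √4000225 ≈ 2000.1, ∠ = arctan(15/2000) ≈ 0.43°
pole (s+50): 50 + j15 → |·| = √(50²+15²) = √2725 ≈ 52.202, ∠ = arctan(15/50) ≈ 16.70°
pole (s+100): 100 + j15 → |·| = √(100²+15²) = √10225 ≈ 101.12, ∠ = arctan(15/100) ≈ 8.53°
pole at origin: |s| = 15, ∠ = 90.00° (in denominator)
|G| = 20 · 42428 / 79180 ≈ 10.717
Gain = 20 log₁₀(10.717) ≈ 20.60 dB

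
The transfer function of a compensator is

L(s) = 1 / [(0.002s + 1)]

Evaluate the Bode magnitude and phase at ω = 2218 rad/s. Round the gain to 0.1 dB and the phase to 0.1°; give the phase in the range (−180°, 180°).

-13.2 dB, -77.3°

At ω = 2218 rad/s:
pole (1 + j2218·0.002) = 1 + j4.436 → |·| ≈ 4.5473, ∠ ≈ 77.30°
|L| = 1 · 1 / (4.5473) ≈ 0.21991
Gain = 20 log₁₀(0.21991) ≈ -13.16 dB
∠L = (0°) − (77.30°) = -77.30°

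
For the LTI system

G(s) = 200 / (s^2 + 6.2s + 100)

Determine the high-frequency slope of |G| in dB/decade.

Each pole contributes −20 dB/decade at high frequency; each zero contributes +20 dB/decade.
Net: 0 zero(s) − 2 pole(s) → -40 dB/decade.

-40 dB/decade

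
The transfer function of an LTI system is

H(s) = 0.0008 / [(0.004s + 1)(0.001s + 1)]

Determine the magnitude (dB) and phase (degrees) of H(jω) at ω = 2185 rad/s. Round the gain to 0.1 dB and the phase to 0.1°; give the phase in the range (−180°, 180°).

At ω = 2185 rad/s:
pole (1 + j2185·0.004) = 1 + j8.74 → |·| ≈ 8.797, ∠ ≈ 83.47°
pole (1 + j2185·0.001) = 1 + j2.185 → |·| ≈ 2.403, ∠ ≈ 65.41°
|H| = 0.0008 · 1 / (8.797 · 2.403) ≈ 3.7844e-05
Gain = 20 log₁₀(3.7844e-05) ≈ -88.44 dB
∠H = (0°) − (83.47° + 65.41°) = -148.88°

-88.4 dB, -148.9°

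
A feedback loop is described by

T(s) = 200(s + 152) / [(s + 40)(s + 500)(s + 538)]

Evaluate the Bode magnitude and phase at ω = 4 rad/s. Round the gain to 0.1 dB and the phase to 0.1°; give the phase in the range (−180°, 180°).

-51.0 dB, -5.1°

At s = jω = j4:
zero (s+152): 152 + j4 → |·| = √(152²+4²) = √23120 ≈ 152.05, ∠ = arctan(4/152) ≈ 1.51°
pole (s+40): 40 + j4 → |·| = √(40²+4²) = √1616 ≈ 40.2, ∠ = arctan(4/40) ≈ 5.71°
pole (s+500): 500 + j4 → |·| = √(500²+4²) = √250016 ≈ 500.02, ∠ = arctan(4/500) ≈ 0.46°
pole (s+538): 538 + j4 → |·| = √(538²+4²) = √289460 ≈ 538.01, ∠ = arctan(4/538) ≈ 0.43°
|T| = 200 · 152.05 / 1.0814e+07 ≈ 0.0028121
Gain = 20 log₁₀(0.0028121) ≈ -51.02 dB
∠T = 1.51° − 6.60° = -5.09°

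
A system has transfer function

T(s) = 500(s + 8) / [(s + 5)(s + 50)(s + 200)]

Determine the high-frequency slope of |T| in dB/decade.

Each pole contributes −20 dB/decade at high frequency; each zero contributes +20 dB/decade.
Net: 1 zero(s) − 3 pole(s) → -40 dB/decade.

-40 dB/decade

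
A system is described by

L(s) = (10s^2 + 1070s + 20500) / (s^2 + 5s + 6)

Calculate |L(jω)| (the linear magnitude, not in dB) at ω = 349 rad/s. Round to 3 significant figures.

Substitute s = j349:
Numerator: 10(j349)^2 + 1070(j349) + 20500 = -1197510 + j373430
Denominator: (j349)^2 + 5(j349) + 6 = -121795 + j1745
|N| = √(1197510² + 373430²) ≈ 1.2544e+06, ∠N ≈ 162.68°
|D| = √(121795² + 1745²) ≈ 1.2181e+05, ∠D ≈ 179.18°
|L| = 1.2544e+06 / 1.2181e+05 ≈ 10.298

10.3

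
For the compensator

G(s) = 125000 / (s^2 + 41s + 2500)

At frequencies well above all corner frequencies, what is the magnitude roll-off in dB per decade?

Each pole contributes −20 dB/decade at high frequency; each zero contributes +20 dB/decade.
Net: 0 zero(s) − 2 pole(s) → -40 dB/decade.

-40 dB/decade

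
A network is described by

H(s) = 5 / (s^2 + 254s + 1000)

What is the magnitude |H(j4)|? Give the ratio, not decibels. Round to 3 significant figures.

0.00354

Substitute s = j4:
Numerator: 5 = 5 + j0
Denominator: (j4)^2 + 254(j4) + 1000 = 984 + j1016
|N| = √(5² + 0²) ≈ 5, ∠N ≈ 0.00°
|D| = √(984² + 1016²) ≈ 1414.4, ∠D ≈ 45.92°
|H| = 5 / 1414.4 ≈ 0.0035351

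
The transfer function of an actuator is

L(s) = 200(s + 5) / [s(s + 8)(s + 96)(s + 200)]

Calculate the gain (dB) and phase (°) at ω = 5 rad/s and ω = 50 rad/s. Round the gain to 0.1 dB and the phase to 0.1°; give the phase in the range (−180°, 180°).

At s = jω = j5:
zero (s+5): 5 + j5 → |·| = √(5²+5²) = √50 ≈ 7.0711, ∠ = arctan(5/5) ≈ 45.00°
pole (s+8): 8 + j5 → |·| = √(8²+5²) = √89 ≈ 9.434, ∠ = arctan(5/8) ≈ 32.01°
pole (s+96): 96 + j5 → |·| = √(96²+5²) = √9241 ≈ 96.13, ∠ = arctan(5/96) ≈ 2.98°
pole (s+200): 200 + j5 → |·| = √(200²+5²) = √40025 ≈ 200.06, ∠ = arctan(5/200) ≈ 1.43°
pole at origin: |s| = 5, ∠ = 90.00° (in denominator)
|L| = 200 · 7.0711 / 9.0716e+05 ≈ 0.001559
Gain = 20 log₁₀(0.001559) ≈ -56.14 dB
∠L = 45.00° − 126.42° = -81.42°

At s = jω = j50:
zero (s+5): 5 + j50 → |·| = √(5²+50²) = √2525 ≈ 50.249, ∠ = arctan(50/5) ≈ 84.29°
pole (s+8): 8 + j50 → |·| = √(8²+50²) = √2564 ≈ 50.636, ∠ = arctan(50/8) ≈ 80.91°
pole (s+96): 96 + j50 → |·| = √(96²+50²) = √11716 ≈ 108.24, ∠ = arctan(50/96) ≈ 27.51°
pole (s+200): 200 + j50 → |·| = √(200²+50²) = √42500 ≈ 206.16, ∠ = arctan(50/200) ≈ 14.04°
pole at origin: |s| = 50, ∠ = 90.00° (in denominator)
|L| = 200 · 50.249 / 5.6497e+07 ≈ 0.00017788
Gain = 20 log₁₀(0.00017788) ≈ -75.00 dB
∠L = 84.29° − 212.46° = -128.17°

ω = 5: -56.1 dB, -81.4°; ω = 50: -75.0 dB, -128.2°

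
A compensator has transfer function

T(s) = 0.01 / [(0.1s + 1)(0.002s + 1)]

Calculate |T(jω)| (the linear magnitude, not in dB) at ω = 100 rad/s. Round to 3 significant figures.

At ω = 100 rad/s:
pole (1 + j100·0.1) = 1 + j10 → |·| ≈ 10.05, ∠ ≈ 84.29°
pole (1 + j100·0.002) = 1 + j0.2 → |·| ≈ 1.0198, ∠ ≈ 11.31°
|T| = 0.01 · 1 / (10.05 · 1.0198) ≈ 0.00097571

0.000976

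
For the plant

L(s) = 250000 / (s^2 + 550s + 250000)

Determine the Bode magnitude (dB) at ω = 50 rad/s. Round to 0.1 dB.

0.0 dB

At s = jω = j50:
quadratic: (j50)² + 550·j50 + 250000 = 247500 + j27500 → |·| ≈ 2.4902e+05, ∠ ≈ 6.34°
|L| = 250000 / 2.4902e+05 ≈ 1.0039
Gain = 20 log₁₀(1.0039) ≈ 0.03 dB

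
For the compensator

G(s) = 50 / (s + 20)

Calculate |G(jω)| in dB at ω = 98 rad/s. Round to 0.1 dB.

Substitute s = j98:
Numerator: 50 = 50 + j0
Denominator: (j98) + 20 = 20 + j98
|N| = √(50² + 0²) ≈ 50, ∠N ≈ 0.00°
|D| = √(20² + 98²) ≈ 100.02, ∠D ≈ 78.47°
|G| = 50 / 100.02 ≈ 0.4999
Gain = 20 log₁₀(0.4999) ≈ -6.02 dB

-6.0 dB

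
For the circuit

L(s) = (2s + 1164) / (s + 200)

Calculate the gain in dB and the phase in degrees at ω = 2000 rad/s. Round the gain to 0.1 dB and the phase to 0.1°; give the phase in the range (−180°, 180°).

Substitute s = j2000:
Numerator: 2(j2000) + 1164 = 1164 + j4000
Denominator: (j2000) + 200 = 200 + j2000
|N| = √(1164² + 4000²) ≈ 4165.9, ∠N ≈ 73.78°
|D| = √(200² + 2000²) ≈ 2010, ∠D ≈ 84.29°
|L| = 4165.9 / 2010 ≈ 2.0726
Gain = 20 log₁₀(2.0726) ≈ 6.33 dB
∠L = 73.78° − 84.29° = -10.51°

6.3 dB, -10.5°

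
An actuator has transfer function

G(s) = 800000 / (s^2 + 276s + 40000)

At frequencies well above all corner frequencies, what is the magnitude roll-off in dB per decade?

-40 dB/decade

Each pole contributes −20 dB/decade at high frequency; each zero contributes +20 dB/decade.
Net: 0 zero(s) − 2 pole(s) → -40 dB/decade.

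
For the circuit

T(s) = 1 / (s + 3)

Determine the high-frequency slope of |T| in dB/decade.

-20 dB/decade

Each pole contributes −20 dB/decade at high frequency; each zero contributes +20 dB/decade.
Net: 0 zero(s) − 1 pole(s) → -20 dB/decade.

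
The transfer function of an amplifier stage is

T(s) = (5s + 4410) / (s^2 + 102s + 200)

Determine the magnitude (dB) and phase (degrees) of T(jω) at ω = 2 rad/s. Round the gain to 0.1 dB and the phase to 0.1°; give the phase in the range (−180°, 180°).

23.9 dB, -46.0°

Substitute s = j2:
Numerator: 5(j2) + 4410 = 4410 + j10
Denominator: (j2)^2 + 102(j2) + 200 = 196 + j204
|N| = √(4410² + 10²) ≈ 4410, ∠N ≈ 0.13°
|D| = √(196² + 204²) ≈ 282.9, ∠D ≈ 46.15°
|T| = 4410 / 282.9 ≈ 15.589
Gain = 20 log₁₀(15.589) ≈ 23.86 dB
∠T = 0.13° − 46.15° = -46.02°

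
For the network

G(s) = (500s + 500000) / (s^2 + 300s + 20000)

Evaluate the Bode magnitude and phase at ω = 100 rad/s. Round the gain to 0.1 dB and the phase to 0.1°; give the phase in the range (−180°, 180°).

24.0 dB, -65.9°

Substitute s = j100:
Numerator: 500(j100) + 500000 = 500000 + j50000
Denominator: (j100)^2 + 300(j100) + 20000 = 10000 + j30000
|N| = √(500000² + 50000²) ≈ 5.0249e+05, ∠N ≈ 5.71°
|D| = √(10000² + 30000²) ≈ 31623, ∠D ≈ 71.57°
|G| = 5.0249e+05 / 31623 ≈ 15.89
Gain = 20 log₁₀(15.89) ≈ 24.02 dB
∠G = 5.71° − 71.57° = -65.86°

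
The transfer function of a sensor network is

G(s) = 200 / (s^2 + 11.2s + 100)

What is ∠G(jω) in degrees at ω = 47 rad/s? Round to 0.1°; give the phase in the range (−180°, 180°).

-166.0°

At s = jω = j47:
quadratic: (j47)² + 11.2·j47 + 100 = -2109 + j526.4 → |·| ≈ 2173.7, ∠ ≈ 165.99°
∠G = 0.00° − 165.99° = -165.99°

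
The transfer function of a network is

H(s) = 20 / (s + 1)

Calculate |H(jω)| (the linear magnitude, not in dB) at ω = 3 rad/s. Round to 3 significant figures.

6.32

At s = jω = j3:
pole (s+1): 1 + j3 → |·| = √(1²+3²) = √10 ≈ 3.1623, ∠ = arctan(3/1) ≈ 71.57°
|H| = 20 / 3.1623 ≈ 6.3245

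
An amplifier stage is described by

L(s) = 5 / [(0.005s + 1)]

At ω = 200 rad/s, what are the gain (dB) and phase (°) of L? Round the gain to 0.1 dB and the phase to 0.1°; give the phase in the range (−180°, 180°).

11.0 dB, -45.0°

At ω = 200 rad/s:
pole (1 + j200·0.005) = 1 + j1 → |·| ≈ 1.4142, ∠ ≈ 45.00°
|L| = 5 · 1 / (1.4142) ≈ 3.5356
Gain = 20 log₁₀(3.5356) ≈ 10.97 dB
∠L = (0°) − (45.00°) = -45.00°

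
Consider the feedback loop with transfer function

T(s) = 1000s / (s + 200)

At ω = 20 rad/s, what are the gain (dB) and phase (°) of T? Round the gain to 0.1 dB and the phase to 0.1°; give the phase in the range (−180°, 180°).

40.0 dB, 84.3°

At s = jω = j20:
zero at origin: s = j20 → |·| = 20, ∠ = 90.00°
pole (s+200): 200 + j20 → |·| = √(200²+20²) = √40400 ≈ 201, ∠ = arctan(20/200) ≈ 5.71°
|T| = 1000 · 20 / 201 ≈ 99.502
Gain = 20 log₁₀(99.502) ≈ 39.96 dB
∠T = 90.00° − 5.71° = 84.29°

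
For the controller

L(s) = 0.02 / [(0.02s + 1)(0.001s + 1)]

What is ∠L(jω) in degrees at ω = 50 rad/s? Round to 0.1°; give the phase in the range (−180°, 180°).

-47.9°

At ω = 50 rad/s:
pole (1 + j50·0.02) = 1 + j1 → |·| ≈ 1.4142, ∠ ≈ 45.00°
pole (1 + j50·0.001) = 1 + j0.05 → |·| ≈ 1.0012, ∠ ≈ 2.86°
∠L = (0°) − (45.00° + 2.86°) = -47.86°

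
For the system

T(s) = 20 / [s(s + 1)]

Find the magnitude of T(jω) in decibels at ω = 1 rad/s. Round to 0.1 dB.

23.0 dB

At s = jω = j1:
pole (s+1): 1 + j1 → |·| = √(1²+1²) = √2 ≈ 1.4142, ∠ = arctan(1/1) ≈ 45.00°
pole at origin: |s| = 1, ∠ = 90.00° (in denominator)
|T| = 20 / 1.4142 ≈ 14.142
Gain = 20 log₁₀(14.142) ≈ 23.01 dB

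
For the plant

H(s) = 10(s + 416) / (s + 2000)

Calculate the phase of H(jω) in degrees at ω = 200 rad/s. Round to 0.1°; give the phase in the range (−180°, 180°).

20.0°

At s = jω = j200:
zero (s+416): 416 + j200 → |·| = √(416²+200²) = √213056 ≈ 461.58, ∠ = arctan(200/416) ≈ 25.68°
pole (s+2000): 2000 + j200 → |·| = √(2000²+200²) = √4040000 ≈ 2010, ∠ = arctan(200/2000) ≈ 5.71°
∠H = 25.68° − 5.71° = 19.97°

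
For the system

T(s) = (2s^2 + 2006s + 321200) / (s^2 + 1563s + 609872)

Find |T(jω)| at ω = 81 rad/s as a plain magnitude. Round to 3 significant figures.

0.565

Substitute s = j81:
Numerator: 2(j81)^2 + 2006(j81) + 321200 = 308078 + j162486
Denominator: (j81)^2 + 1563(j81) + 609872 = 603311 + j126603
|N| = √(308078² + 162486²) ≈ 3.483e+05, ∠N ≈ 27.81°
|D| = √(603311² + 126603²) ≈ 6.1645e+05, ∠D ≈ 11.85°
|T| = 3.483e+05 / 6.1645e+05 ≈ 0.56501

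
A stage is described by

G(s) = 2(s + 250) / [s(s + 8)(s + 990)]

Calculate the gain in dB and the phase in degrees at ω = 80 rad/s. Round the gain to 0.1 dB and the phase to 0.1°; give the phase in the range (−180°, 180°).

At s = jω = j80:
zero (s+250): 250 + j80 → |·| = √(250²+80²) = √68900 ≈ 262.49, ∠ = arctan(80/250) ≈ 17.74°
pole (s+8): 8 + j80 → |·| = √(8²+80²) = √6464 ≈ 80.399, ∠ = arctan(80/8) ≈ 84.29°
pole (s+990): 990 + j80 → |·| = √(990²+80²) = √986500 ≈ 993.23, ∠ = arctan(80/990) ≈ 4.62°
pole at origin: |s| = 80, ∠ = 90.00° (in denominator)
|G| = 2 · 262.49 / 6.3884e+06 ≈ 8.2177e-05
Gain = 20 log₁₀(8.2177e-05) ≈ -81.70 dB
∠G = 17.74° − 178.91° = -161.17°

-81.7 dB, -161.2°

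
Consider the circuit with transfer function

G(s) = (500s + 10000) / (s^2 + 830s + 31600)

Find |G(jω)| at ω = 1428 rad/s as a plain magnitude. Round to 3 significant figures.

Substitute s = j1428:
Numerator: 500(j1428) + 10000 = 10000 + j714000
Denominator: (j1428)^2 + 830(j1428) + 31600 = -2007584 + j1185240
|N| = √(10000² + 714000²) ≈ 7.1407e+05, ∠N ≈ 89.20°
|D| = √(2007584² + 1185240²) ≈ 2.3313e+06, ∠D ≈ 149.44°
|G| = 7.1407e+05 / 2.3313e+06 ≈ 0.3063

0.306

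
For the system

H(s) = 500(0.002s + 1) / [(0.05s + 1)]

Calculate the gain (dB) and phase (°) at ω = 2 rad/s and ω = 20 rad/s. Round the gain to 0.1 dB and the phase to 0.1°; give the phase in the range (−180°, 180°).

At ω = 2 rad/s:
zero (1 + j2·0.002) = 1 + j0.004 → |·| ≈ 1, ∠ ≈ 0.23°
pole (1 + j2·0.05) = 1 + j0.1 → |·| ≈ 1.005, ∠ ≈ 5.71°
|H| = 500 · 1 / (1.005) ≈ 497.51
Gain = 20 log₁₀(497.51) ≈ 53.94 dB
∠H = (0.23°) − (5.71°) = -5.48°

At ω = 20 rad/s:
zero (1 + j20·0.002) = 1 + j0.04 → |·| ≈ 1.0008, ∠ ≈ 2.29°
pole (1 + j20·0.05) = 1 + j1 → |·| ≈ 1.4142, ∠ ≈ 45.00°
|H| = 500 · 1.0008 / (1.4142) ≈ 353.84
Gain = 20 log₁₀(353.84) ≈ 50.98 dB
∠H = (2.29°) − (45.00°) = -42.71°

ω = 2: 53.9 dB, -5.5°; ω = 20: 51.0 dB, -42.7°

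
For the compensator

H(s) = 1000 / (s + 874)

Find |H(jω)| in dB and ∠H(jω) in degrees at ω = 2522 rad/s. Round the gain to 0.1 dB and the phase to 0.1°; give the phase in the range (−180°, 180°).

At s = jω = j2522:
pole (s+874): 874 + j2522 → |·| = √(874²+2522²) = √7124360 ≈ 2669.1, ∠ = arctan(2522/874) ≈ 70.89°
|H| = 1000 / 2669.1 ≈ 0.37466
Gain = 20 log₁₀(0.37466) ≈ -8.53 dB
∠H = 0.00° − 70.89° = -70.89°

-8.5 dB, -70.9°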